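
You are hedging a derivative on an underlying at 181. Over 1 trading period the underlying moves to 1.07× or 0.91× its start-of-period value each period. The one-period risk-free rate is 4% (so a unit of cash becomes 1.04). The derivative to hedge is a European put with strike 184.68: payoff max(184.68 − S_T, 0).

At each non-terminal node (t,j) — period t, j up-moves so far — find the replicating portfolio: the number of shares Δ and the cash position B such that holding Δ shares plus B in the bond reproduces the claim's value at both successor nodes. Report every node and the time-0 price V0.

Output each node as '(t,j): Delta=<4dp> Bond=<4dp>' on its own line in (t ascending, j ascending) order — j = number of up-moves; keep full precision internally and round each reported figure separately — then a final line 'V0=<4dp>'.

(0,0): Delta=-0.6896 Bond=128.4129
V0=3.6004

The replicating-portfolio and risk-neutral prices coincide; use p* = (1.04−0.91)/(1.07−0.91) = 0.8125 for the latter.
At expiry t=1: V(1,0)=19.9700, V(1,1)=0.0000
  t=0,j=0: stock 181.0000 → up 193.6700 (V=0.0000), down 164.7100 (V=19.9700). Price 3.6004; hedge Δ=-0.6896, bond B=128.4129.
Check: Δ(0,0)·S0 + B(0,0) = 3.6004 = V0.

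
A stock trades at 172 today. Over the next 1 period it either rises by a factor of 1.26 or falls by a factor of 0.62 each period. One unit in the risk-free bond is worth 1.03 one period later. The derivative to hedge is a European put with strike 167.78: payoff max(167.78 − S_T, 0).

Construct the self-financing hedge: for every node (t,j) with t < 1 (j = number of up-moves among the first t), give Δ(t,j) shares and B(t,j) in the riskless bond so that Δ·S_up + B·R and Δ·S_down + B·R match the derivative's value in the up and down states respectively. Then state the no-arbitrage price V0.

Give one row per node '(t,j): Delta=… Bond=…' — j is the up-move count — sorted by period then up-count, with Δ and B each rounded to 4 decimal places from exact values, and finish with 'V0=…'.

Under the risk-neutral measure, an up-move has probability p* = (R−d)/(u−d) = 0.6406 and values discount at R = 1.03.
Terminal values V(1,·): V(1,0)=61.1400, V(1,1)=0.0000
(0,0): S=172.0000. Δ = (V_up−V_dn)/(S_up−S_dn) = (0.0000−61.1400)/(216.7200−106.6400) = -0.5554. V = [p*·0.0000 + (1−p*)·61.1400]/1.03 = 21.3322. B = V − Δ·S = 116.8635.
Root portfolio cost Δ·172+B reproduces V0=21.3322.

(0,0): Delta=-0.5554 Bond=116.8635
V0=21.3322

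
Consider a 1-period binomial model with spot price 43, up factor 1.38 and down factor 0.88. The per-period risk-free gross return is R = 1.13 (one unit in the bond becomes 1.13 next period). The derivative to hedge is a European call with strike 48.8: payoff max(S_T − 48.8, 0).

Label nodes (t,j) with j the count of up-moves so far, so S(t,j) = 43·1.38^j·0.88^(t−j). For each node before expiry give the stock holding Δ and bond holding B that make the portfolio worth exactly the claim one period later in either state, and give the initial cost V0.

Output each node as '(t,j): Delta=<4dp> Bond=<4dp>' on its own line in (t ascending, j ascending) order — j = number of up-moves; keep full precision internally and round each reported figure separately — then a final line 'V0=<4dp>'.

(0,0): Delta=0.4902 Bond=-16.4163
V0=4.6637

No-arbitrage ⇒ martingale measure with p* = (R−d)/(u−d) = 0.5000.
At expiry t=1: V(1,0)=0.0000, V(1,1)=10.5400
Node (0,0) S=43.0000: V=(p*·10.5400+(1−p*)·0.0000)/1.13=4.6637; Δ=(10.5400−0.0000)/(59.3400−37.8400)=0.4902; B=V−Δ·S=-16.4163
Each (Δ,B) replicates both successor values, so the strategy is self-financing and V0 is arbitrage-free.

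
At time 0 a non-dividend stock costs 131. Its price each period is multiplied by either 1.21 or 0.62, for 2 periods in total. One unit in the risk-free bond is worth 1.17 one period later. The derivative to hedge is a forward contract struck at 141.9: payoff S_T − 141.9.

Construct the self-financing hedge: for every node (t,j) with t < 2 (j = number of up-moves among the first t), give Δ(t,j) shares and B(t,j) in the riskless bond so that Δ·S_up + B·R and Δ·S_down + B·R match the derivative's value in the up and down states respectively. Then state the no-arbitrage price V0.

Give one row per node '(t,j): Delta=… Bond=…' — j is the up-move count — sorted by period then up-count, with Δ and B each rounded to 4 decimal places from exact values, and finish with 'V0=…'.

Under the risk-neutral measure, an up-move has probability p* = (R−d)/(u−d) = 0.9322 and values discount at R = 1.17.
Payoff layer (t=2): V(2,0)=-91.5436, V(2,1)=-43.6238, V(2,2)=49.8971
Node (1,0) S=81.2200: V=(p*·-43.6238+(1−p*)·-91.5436)/1.17=-40.0621; Δ=(-43.6238−-91.5436)/(98.2762−50.3564)=1.0000; B=V−Δ·S=-121.2821
Node (1,1) S=158.5100: V=(p*·49.8971+(1−p*)·-43.6238)/1.17=37.2279; Δ=(49.8971−-43.6238)/(191.7971−98.2762)=1.0000; B=V−Δ·S=-121.2821
Node (0,0) S=131.0000: V=(p*·37.2279+(1−p*)·-40.0621)/1.17=27.3401; Δ=(37.2279−-40.0621)/(158.5100−81.2200)=1.0000; B=V−Δ·S=-103.6599
Check: Δ(0,0)·S0 + B(0,0) = 27.3401 = V0.

(0,0): Delta=1.0000 Bond=-103.6599
(1,0): Delta=1.0000 Bond=-121.2821
(1,1): Delta=1.0000 Bond=-121.2821
V0=27.3401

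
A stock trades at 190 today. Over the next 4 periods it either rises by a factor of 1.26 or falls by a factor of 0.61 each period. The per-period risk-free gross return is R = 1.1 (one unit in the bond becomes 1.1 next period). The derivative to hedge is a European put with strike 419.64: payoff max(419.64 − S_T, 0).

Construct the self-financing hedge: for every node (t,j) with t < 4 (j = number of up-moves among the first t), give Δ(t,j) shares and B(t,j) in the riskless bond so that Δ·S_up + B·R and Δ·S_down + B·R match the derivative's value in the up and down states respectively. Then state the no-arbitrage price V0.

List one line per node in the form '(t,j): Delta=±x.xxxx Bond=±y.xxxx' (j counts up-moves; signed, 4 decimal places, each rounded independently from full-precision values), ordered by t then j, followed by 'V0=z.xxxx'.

(0,0): Delta=-0.8456 Bond=270.3500
(1,0): Delta=-1.0000 Bond=315.2817
(1,1): Delta=-0.8212 Bond=291.5411
(2,0): Delta=-1.0000 Bond=346.8099
(2,1): Delta=-1.0000 Bond=346.8099
(2,2): Delta=-0.7929 Bond=312.1680
(3,0): Delta=-1.0000 Bond=381.4909
(3,1): Delta=-1.0000 Bond=381.4909
(3,2): Delta=-1.0000 Bond=381.4909
(3,3): Delta=-0.7602 Bond=330.9419
V0=109.6890

The replicating-portfolio and risk-neutral prices coincide; use p* = (1.1−0.61)/(1.26−0.61) = 0.7538 for the latter.
Payoff layer (t=4): V(4,0)=393.3329, V(4,1)=365.3007, V(4,2)=307.3983, V(4,3)=187.7964, V(4,4)=0.0000
(3,0): S=43.1264. Δ = (V_up−V_dn)/(S_up−S_dn) = (365.3007−393.3329)/(54.3393−26.3071) = -1.0000. V = [p*·365.3007 + (1−p*)·393.3329]/1.1 = 338.3645. B = V − Δ·S = 381.4909.
(3,1): S=89.0807. Δ = (V_up−V_dn)/(S_up−S_dn) = (307.3983−365.3007)/(112.2417−54.3393) = -1.0000. V = [p*·307.3983 + (1−p*)·365.3007]/1.1 = 292.4102. B = V − Δ·S = 381.4909.
(3,2): S=184.0028. Δ = (V_up−V_dn)/(S_up−S_dn) = (187.7964−307.3983)/(231.8436−112.2417) = -1.0000. V = [p*·187.7964 + (1−p*)·307.3983]/1.1 = 197.4881. B = V − Δ·S = 381.4909.
(3,3): S=380.0714. Δ = (V_up−V_dn)/(S_up−S_dn) = (0.0000−187.7964)/(478.8900−231.8436) = -0.7602. V = [p*·0.0000 + (1−p*)·187.7964]/1.1 = 42.0244. B = V − Δ·S = 330.9419.
(2,0): S=70.6990. Δ = (V_up−V_dn)/(S_up−S_dn) = (292.4102−338.3645)/(89.0807−43.1264) = -1.0000. V = [p*·292.4102 + (1−p*)·338.3645]/1.1 = 276.1109. B = V − Δ·S = 346.8099.
(2,1): S=146.0340. Δ = (V_up−V_dn)/(S_up−S_dn) = (197.4881−292.4102)/(184.0028−89.0807) = -1.0000. V = [p*·197.4881 + (1−p*)·292.4102]/1.1 = 200.7759. B = V − Δ·S = 346.8099.
(2,2): S=301.6440. Δ = (V_up−V_dn)/(S_up−S_dn) = (42.0244−197.4881)/(380.0714−184.0028) = -0.7929. V = [p*·42.0244 + (1−p*)·197.4881]/1.1 = 72.9931. B = V − Δ·S = 312.1680.
(1,0): S=115.9000. Δ = (V_up−V_dn)/(S_up−S_dn) = (200.7759−276.1109)/(146.0340−70.6990) = -1.0000. V = [p*·200.7759 + (1−p*)·276.1109]/1.1 = 199.3817. B = V − Δ·S = 315.2817.
(1,1): S=239.4000. Δ = (V_up−V_dn)/(S_up−S_dn) = (72.9931−200.7759)/(301.6440−146.0340) = -0.8212. V = [p*·72.9931 + (1−p*)·200.7759]/1.1 = 94.9521. B = V − Δ·S = 291.5411.
(0,0): S=190.0000. Δ = (V_up−V_dn)/(S_up−S_dn) = (94.9521−199.3817)/(239.4000−115.9000) = -0.8456. V = [p*·94.9521 + (1−p*)·199.3817]/1.1 = 109.6890. B = V − Δ·S = 270.3500.
Check: Δ(0,0)·S0 + B(0,0) = 109.6890 = V0.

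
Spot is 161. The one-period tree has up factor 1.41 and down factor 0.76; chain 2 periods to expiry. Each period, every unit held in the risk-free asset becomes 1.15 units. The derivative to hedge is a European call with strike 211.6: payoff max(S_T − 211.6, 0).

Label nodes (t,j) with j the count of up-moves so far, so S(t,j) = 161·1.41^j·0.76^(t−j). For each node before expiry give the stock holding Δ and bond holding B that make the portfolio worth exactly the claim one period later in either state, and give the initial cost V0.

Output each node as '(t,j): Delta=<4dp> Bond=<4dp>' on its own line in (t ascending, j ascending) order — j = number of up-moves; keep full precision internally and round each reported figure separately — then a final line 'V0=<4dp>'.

Under the risk-neutral measure, an up-move has probability p* = (R−d)/(u−d) = 0.6000 and values discount at R = 1.15.
Terminal payoffs: V(2,0)=0.0000, V(2,1)=0.0000, V(2,2)=108.4841
(1,0): S=122.3600. Δ = (V_up−V_dn)/(S_up−S_dn) = (0.0000−0.0000)/(172.5276−92.9936) = 0.0000. V = [p*·0.0000 + (1−p*)·0.0000]/1.15 = 0.0000. B = V − Δ·S = 0.0000.
(1,1): S=227.0100. Δ = (V_up−V_dn)/(S_up−S_dn) = (108.4841−0.0000)/(320.0841−172.5276) = 0.7352. V = [p*·108.4841 + (1−p*)·0.0000]/1.15 = 56.6004. B = V − Δ·S = -110.2982.
(0,0): S=161.0000. Δ = (V_up−V_dn)/(S_up−S_dn) = (56.6004−0.0000)/(227.0100−122.3600) = 0.5409. V = [p*·56.6004 + (1−p*)·0.0000]/1.15 = 29.5306. B = V − Δ·S = -57.5469.
The time-0 hedge costs 29.5306, which is the no-arbitrage price.

(0,0): Delta=0.5409 Bond=-57.5469
(1,0): Delta=0.0000 Bond=0.0000
(1,1): Delta=0.7352 Bond=-110.2982
V0=29.5306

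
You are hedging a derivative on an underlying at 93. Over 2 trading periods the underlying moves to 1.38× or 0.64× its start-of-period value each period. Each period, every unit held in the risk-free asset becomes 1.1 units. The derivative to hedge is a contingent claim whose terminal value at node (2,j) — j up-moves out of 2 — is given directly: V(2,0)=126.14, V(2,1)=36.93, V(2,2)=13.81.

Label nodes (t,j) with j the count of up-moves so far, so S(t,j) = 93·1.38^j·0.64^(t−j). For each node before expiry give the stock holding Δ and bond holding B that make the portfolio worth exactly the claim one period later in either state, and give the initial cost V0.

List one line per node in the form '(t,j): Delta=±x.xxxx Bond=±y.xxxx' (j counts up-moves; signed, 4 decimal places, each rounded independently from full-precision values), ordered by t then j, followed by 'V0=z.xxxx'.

(0,0): Delta=-0.6357 Bond=92.8170
(1,0): Delta=-2.0254 Bond=184.8133
(1,1): Delta=-0.2434 Bond=51.7506
V0=33.6928

Since d<R<u, set p* = (R−d)/(u−d) = 0.6216; price each node as the discounted p*-expectation of its children.
Terminal values V(2,·): V(2,0)=126.1400, V(2,1)=36.9300, V(2,2)=13.8100
  t=1,j=0: stock 59.5200 → up 82.1376 (V=36.9300), down 38.0928 (V=126.1400). Price 64.2592; hedge Δ=-2.0254, bond B=184.8133.
  t=1,j=1: stock 128.3400 → up 177.1092 (V=13.8100), down 82.1376 (V=36.9300). Price 20.5074; hedge Δ=-0.2434, bond B=51.7506.
  t=0,j=0: stock 93.0000 → up 128.3400 (V=20.5074), down 59.5200 (V=64.2592). Price 33.6928; hedge Δ=-0.6357, bond B=92.8170.
Each (Δ,B) replicates both successor values, so the strategy is self-financing and V0 is arbitrage-free.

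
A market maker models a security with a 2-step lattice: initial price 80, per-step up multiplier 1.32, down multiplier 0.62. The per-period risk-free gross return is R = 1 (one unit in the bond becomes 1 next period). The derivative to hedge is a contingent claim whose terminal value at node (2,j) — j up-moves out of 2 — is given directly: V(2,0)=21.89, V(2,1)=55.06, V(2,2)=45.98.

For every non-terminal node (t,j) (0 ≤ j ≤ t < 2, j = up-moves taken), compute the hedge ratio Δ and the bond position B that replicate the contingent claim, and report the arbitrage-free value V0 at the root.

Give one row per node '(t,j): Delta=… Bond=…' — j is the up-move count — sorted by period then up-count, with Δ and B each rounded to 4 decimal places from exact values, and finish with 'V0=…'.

Risk-neutral probability p* = (R−d)/(u−d) = (1−0.62)/(1.32−0.62) = 0.5429.
Payoff layer (t=2): V(2,0)=21.8900, V(2,1)=55.0600, V(2,2)=45.9800
Node (1,0) S=49.6000: V=(p*·55.0600+(1−p*)·21.8900)/1=39.8966; Δ=(55.0600−21.8900)/(65.4720−30.7520)=0.9554; B=V−Δ·S=-7.4891
Node (1,1) S=105.6000: V=(p*·45.9800+(1−p*)·55.0600)/1=50.1309; Δ=(45.9800−55.0600)/(139.3920−65.4720)=-0.1228; B=V−Δ·S=63.1023
Node (0,0) S=80.0000: V=(p*·50.1309+(1−p*)·39.8966)/1=45.4523; Δ=(50.1309−39.8966)/(105.6000−49.6000)=0.1828; B=V−Δ·S=30.8319
Self-financing check: at every node Δ·S+B equals the discounted successor values.

(0,0): Delta=0.1828 Bond=30.8319
(1,0): Delta=0.9554 Bond=-7.4891
(1,1): Delta=-0.1228 Bond=63.1023
V0=45.4523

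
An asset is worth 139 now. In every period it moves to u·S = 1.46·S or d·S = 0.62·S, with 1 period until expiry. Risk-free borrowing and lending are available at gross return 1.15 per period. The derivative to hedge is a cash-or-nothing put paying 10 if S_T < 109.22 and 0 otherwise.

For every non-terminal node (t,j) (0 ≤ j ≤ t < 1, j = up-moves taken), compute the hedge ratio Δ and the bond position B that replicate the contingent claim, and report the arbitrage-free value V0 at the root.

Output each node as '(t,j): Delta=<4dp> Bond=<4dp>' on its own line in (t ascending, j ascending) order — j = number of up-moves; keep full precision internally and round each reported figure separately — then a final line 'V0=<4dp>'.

(0,0): Delta=-0.0856 Bond=15.1139
V0=3.2091

Risk-neutral probability p* = (R−d)/(u−d) = (1.15−0.62)/(1.46−0.62) = 0.6310.
At expiry t=1: V(1,0)=10.0000, V(1,1)=0.0000
  t=0,j=0: stock 139.0000 → up 202.9400 (V=0.0000), down 86.1800 (V=10.0000). Price 3.2091; hedge Δ=-0.0856, bond B=15.1139.
Each (Δ,B) replicates both successor values, so the strategy is self-financing and V0 is arbitrage-free.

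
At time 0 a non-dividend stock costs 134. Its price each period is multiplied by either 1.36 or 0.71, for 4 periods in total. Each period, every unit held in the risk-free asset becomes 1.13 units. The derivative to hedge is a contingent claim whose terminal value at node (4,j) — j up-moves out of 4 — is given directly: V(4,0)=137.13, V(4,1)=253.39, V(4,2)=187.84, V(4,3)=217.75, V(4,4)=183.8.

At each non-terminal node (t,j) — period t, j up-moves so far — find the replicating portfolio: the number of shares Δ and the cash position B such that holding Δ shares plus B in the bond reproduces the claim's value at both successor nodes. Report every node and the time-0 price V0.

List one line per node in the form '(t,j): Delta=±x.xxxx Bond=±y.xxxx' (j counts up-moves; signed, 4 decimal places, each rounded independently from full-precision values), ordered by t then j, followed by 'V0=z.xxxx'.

No-arbitrage ⇒ martingale measure with p* = (R−d)/(u−d) = 0.6462.
Terminal payoffs: V(4,0)=137.1300, V(4,1)=253.3900, V(4,2)=187.8400, V(4,3)=217.7500, V(4,4)=183.8000
  t=3,j=0: stock 47.9601 → up 65.2257 (V=253.3900), down 34.0517 (V=137.1300). Price 187.8335; hedge Δ=3.7294, bond B=8.9720.
  t=3,j=1: stock 91.8672 → up 124.9394 (V=187.8400), down 65.2257 (V=253.3900). Price 186.7563; hedge Δ=-1.0977, bond B=287.6025.
  t=3,j=2: stock 175.9709 → up 239.3205 (V=217.7500), down 124.9394 (V=187.8400). Price 183.3332; hedge Δ=0.2615, bond B=137.3178.
  t=3,j=3: stock 337.0711 → up 458.4167 (V=183.8000), down 239.3205 (V=217.7500). Price 173.2859; hedge Δ=-0.1550, bond B=225.5167.
  t=2,j=0: stock 67.5494 → up 91.8672 (V=186.7563), down 47.9601 (V=187.8335). Price 165.6084; hedge Δ=-0.0245, bond B=167.2656.
  t=2,j=1: stock 129.3904 → up 175.9709 (V=183.3332), down 91.8672 (V=186.7563). Price 163.3136; hedge Δ=-0.0407, bond B=168.5800.
  t=2,j=2: stock 247.8464 → up 337.0711 (V=173.2859), down 175.9709 (V=183.3332). Price 156.4965; hedge Δ=-0.0624, bond B=171.9538.
  t=1,j=0: stock 95.1400 → up 129.3904 (V=163.3136), down 67.5494 (V=165.6084). Price 145.2439; hedge Δ=-0.0371, bond B=148.7743.
  t=1,j=1: stock 182.2400 → up 247.8464 (V=156.4965), down 129.3904 (V=163.3136). Price 140.6272; hedge Δ=-0.0575, bond B=151.1151.
  t=0,j=0: stock 134.0000 → up 182.2400 (V=140.6272), down 95.1400 (V=145.2439). Price 125.8945; hedge Δ=-0.0530, bond B=132.9972.
Root portfolio cost Δ·134+B reproduces V0=125.8945.

(0,0): Delta=-0.0530 Bond=132.9972
(1,0): Delta=-0.0371 Bond=148.7743
(1,1): Delta=-0.0575 Bond=151.1151
(2,0): Delta=-0.0245 Bond=167.2656
(2,1): Delta=-0.0407 Bond=168.5800
(2,2): Delta=-0.0624 Bond=171.9538
(3,0): Delta=3.7294 Bond=8.9720
(3,1): Delta=-1.0977 Bond=287.6025
(3,2): Delta=0.2615 Bond=137.3178
(3,3): Delta=-0.1550 Bond=225.5167
V0=125.8945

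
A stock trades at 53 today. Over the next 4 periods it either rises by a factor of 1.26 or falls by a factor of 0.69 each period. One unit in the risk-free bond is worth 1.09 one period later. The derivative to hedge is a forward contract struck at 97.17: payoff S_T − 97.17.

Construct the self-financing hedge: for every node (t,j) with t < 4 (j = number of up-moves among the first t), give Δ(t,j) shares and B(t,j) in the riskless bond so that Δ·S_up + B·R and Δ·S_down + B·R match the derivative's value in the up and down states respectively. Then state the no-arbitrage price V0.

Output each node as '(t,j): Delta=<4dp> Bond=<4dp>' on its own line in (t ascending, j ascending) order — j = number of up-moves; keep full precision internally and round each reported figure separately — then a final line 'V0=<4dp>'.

The replicating-portfolio and risk-neutral prices coincide; use p* = (1.09−0.69)/(1.26−0.69) = 0.7018 for the latter.
Terminal values V(4,·): V(4,0)=-85.1564, V(4,1)=-75.2322, V(4,2)=-57.1096, V(4,3)=-24.0162, V(4,4)=36.4151
(3,0): S=17.4110. Δ = (V_up−V_dn)/(S_up−S_dn) = (-75.2322−-85.1564)/(21.9378−12.0136) = 1.0000. V = [p*·-75.2322 + (1−p*)·-85.1564]/1.09 = -71.7358. B = V − Δ·S = -89.1468.
(3,1): S=31.7940. Δ = (V_up−V_dn)/(S_up−S_dn) = (-57.1096−-75.2322)/(40.0604−21.9378) = 1.0000. V = [p*·-57.1096 + (1−p*)·-75.2322]/1.09 = -57.3528. B = V − Δ·S = -89.1468.
(3,2): S=58.0585. Δ = (V_up−V_dn)/(S_up−S_dn) = (-24.0162−-57.1096)/(73.1538−40.0604) = 1.0000. V = [p*·-24.0162 + (1−p*)·-57.1096]/1.09 = -31.0883. B = V − Δ·S = -89.1468.
(3,3): S=106.0199. Δ = (V_up−V_dn)/(S_up−S_dn) = (36.4151−-24.0162)/(133.5851−73.1538) = 1.0000. V = [p*·36.4151 + (1−p*)·-24.0162]/1.09 = 16.8731. B = V − Δ·S = -89.1468.
(2,0): S=25.2333. Δ = (V_up−V_dn)/(S_up−S_dn) = (-57.3528−-71.7358)/(31.7940−17.4110) = 1.0000. V = [p*·-57.3528 + (1−p*)·-71.7358]/1.09 = -56.5527. B = V − Δ·S = -81.7860.
(2,1): S=46.0782. Δ = (V_up−V_dn)/(S_up−S_dn) = (-31.0883−-57.3528)/(58.0585−31.7940) = 1.0000. V = [p*·-31.0883 + (1−p*)·-57.3528]/1.09 = -35.7078. B = V − Δ·S = -81.7860.
(2,2): S=84.1428. Δ = (V_up−V_dn)/(S_up−S_dn) = (16.8731−-31.0883)/(106.0199−58.0585) = 1.0000. V = [p*·16.8731 + (1−p*)·-31.0883]/1.09 = 2.3568. B = V − Δ·S = -81.7860.
(1,0): S=36.5700. Δ = (V_up−V_dn)/(S_up−S_dn) = (-35.7078−-56.5527)/(46.0782−25.2333) = 1.0000. V = [p*·-35.7078 + (1−p*)·-56.5527]/1.09 = -38.4631. B = V − Δ·S = -75.0331.
(1,1): S=66.7800. Δ = (V_up−V_dn)/(S_up−S_dn) = (2.3568−-35.7078)/(84.1428−46.0782) = 1.0000. V = [p*·2.3568 + (1−p*)·-35.7078]/1.09 = -8.2531. B = V − Δ·S = -75.0331.
(0,0): S=53.0000. Δ = (V_up−V_dn)/(S_up−S_dn) = (-8.2531−-38.4631)/(66.7800−36.5700) = 1.0000. V = [p*·-8.2531 + (1−p*)·-38.4631]/1.09 = -15.8377. B = V − Δ·S = -68.8377.
Self-financing check: at every node Δ·S+B equals the discounted successor values.

(0,0): Delta=1.0000 Bond=-68.8377
(1,0): Delta=1.0000 Bond=-75.0331
(1,1): Delta=1.0000 Bond=-75.0331
(2,0): Delta=1.0000 Bond=-81.7860
(2,1): Delta=1.0000 Bond=-81.7860
(2,2): Delta=1.0000 Bond=-81.7860
(3,0): Delta=1.0000 Bond=-89.1468
(3,1): Delta=1.0000 Bond=-89.1468
(3,2): Delta=1.0000 Bond=-89.1468
(3,3): Delta=1.0000 Bond=-89.1468
V0=-15.8377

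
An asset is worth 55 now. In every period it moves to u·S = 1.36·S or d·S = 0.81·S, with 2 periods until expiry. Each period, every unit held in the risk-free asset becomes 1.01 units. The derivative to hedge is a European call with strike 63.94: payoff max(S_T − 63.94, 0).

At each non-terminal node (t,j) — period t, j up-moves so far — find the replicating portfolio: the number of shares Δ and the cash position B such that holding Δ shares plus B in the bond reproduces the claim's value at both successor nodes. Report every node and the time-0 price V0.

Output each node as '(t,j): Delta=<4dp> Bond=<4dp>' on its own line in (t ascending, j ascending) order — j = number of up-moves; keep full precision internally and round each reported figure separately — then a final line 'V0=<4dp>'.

(0,0): Delta=0.4498 Bond=-19.8381
(1,0): Delta=0.0000 Bond=0.0000
(1,1): Delta=0.9185 Bond=-55.1004
V0=4.8983

Under the risk-neutral measure, an up-move has probability p* = (R−d)/(u−d) = 0.3636 and values discount at R = 1.01.
At expiry t=2: V(2,0)=0.0000, V(2,1)=0.0000, V(2,2)=37.7880
  t=1,j=0: stock 44.5500 → up 60.5880 (V=0.0000), down 36.0855 (V=0.0000). Price 0.0000; hedge Δ=0.0000, bond B=0.0000.
  t=1,j=1: stock 74.8000 → up 101.7280 (V=37.7880), down 60.5880 (V=0.0000). Price 13.6050; hedge Δ=0.9185, bond B=-55.1004.
  t=0,j=0: stock 55.0000 → up 74.8000 (V=13.6050), down 44.5500 (V=0.0000). Price 4.8983; hedge Δ=0.4498, bond B=-19.8381.
The time-0 hedge costs 4.8983, which is the no-arbitrage price.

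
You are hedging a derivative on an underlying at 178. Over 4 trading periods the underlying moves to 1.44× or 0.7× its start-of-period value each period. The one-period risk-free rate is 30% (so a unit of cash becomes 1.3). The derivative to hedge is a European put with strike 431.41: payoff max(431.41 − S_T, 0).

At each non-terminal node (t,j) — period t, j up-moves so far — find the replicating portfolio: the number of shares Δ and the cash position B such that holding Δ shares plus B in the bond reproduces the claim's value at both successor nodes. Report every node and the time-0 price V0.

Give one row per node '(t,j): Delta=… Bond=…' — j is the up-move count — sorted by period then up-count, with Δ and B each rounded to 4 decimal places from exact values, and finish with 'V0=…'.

Under the risk-neutral measure, an up-move has probability p* = (R−d)/(u−d) = 0.8108 and values discount at R = 1.3.
Payoff layer (t=4): V(4,0)=388.6722, V(4,1)=343.4922, V(4,2)=250.5506, V(4,3)=59.3564, V(4,4)=0.0000
  t=3,j=0: stock 61.0540 → up 87.9178 (V=343.4922), down 42.7378 (V=388.6722). Price 270.7998; hedge Δ=-1.0000, bond B=331.8538.
  t=3,j=1: stock 125.5968 → up 180.8594 (V=250.5506), down 87.9178 (V=343.4922). Price 206.2570; hedge Δ=-1.0000, bond B=331.8538.
  t=3,j=2: stock 258.3706 → up 372.0536 (V=59.3564), down 180.8594 (V=250.5506). Price 73.4833; hedge Δ=-1.0000, bond B=331.8538.
  t=3,j=3: stock 531.5052 → up 765.3674 (V=0.0000), down 372.0536 (V=59.3564). Price 8.6381; hedge Δ=-0.1509, bond B=88.8495.
  t=2,j=0: stock 87.2200 → up 125.5968 (V=206.2570), down 61.0540 (V=270.7998). Price 168.0522; hedge Δ=-1.0000, bond B=255.2722.
  t=2,j=1: stock 179.4240 → up 258.3706 (V=73.4833), down 125.5968 (V=206.2570). Price 75.8482; hedge Δ=-1.0000, bond B=255.2722.
  t=2,j=2: stock 369.1008 → up 531.5052 (V=8.6381), down 258.3706 (V=73.4833). Price 16.0816; hedge Δ=-0.2374, bond B=103.7102.
  t=1,j=0: stock 124.6000 → up 179.4240 (V=75.8482), down 87.2200 (V=168.0522). Price 71.7632; hedge Δ=-1.0000, bond B=196.3632.
  t=1,j=1: stock 256.3200 → up 369.1008 (V=16.0816), down 179.4240 (V=75.8482). Price 21.0683; hedge Δ=-0.3151, bond B=101.8339.
  t=0,j=0: stock 178.0000 → up 256.3200 (V=21.0683), down 124.6000 (V=71.7632). Price 23.5840; hedge Δ=-0.3849, bond B=92.0907.
Self-financing check: at every node Δ·S+B equals the discounted successor values.

(0,0): Delta=-0.3849 Bond=92.0907
(1,0): Delta=-1.0000 Bond=196.3632
(1,1): Delta=-0.3151 Bond=101.8339
(2,0): Delta=-1.0000 Bond=255.2722
(2,1): Delta=-1.0000 Bond=255.2722
(2,2): Delta=-0.2374 Bond=103.7102
(3,0): Delta=-1.0000 Bond=331.8538
(3,1): Delta=-1.0000 Bond=331.8538
(3,2): Delta=-1.0000 Bond=331.8538
(3,3): Delta=-0.1509 Bond=88.8495
V0=23.5840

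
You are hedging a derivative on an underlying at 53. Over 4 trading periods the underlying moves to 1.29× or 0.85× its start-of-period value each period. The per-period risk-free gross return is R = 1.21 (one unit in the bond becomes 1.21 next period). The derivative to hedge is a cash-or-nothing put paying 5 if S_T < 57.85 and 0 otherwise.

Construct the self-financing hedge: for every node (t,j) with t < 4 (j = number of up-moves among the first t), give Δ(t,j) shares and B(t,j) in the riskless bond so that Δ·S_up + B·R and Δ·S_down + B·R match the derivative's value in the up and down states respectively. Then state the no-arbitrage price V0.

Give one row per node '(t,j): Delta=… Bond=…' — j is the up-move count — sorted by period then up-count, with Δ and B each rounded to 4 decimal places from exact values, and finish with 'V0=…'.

(0,0): Delta=-0.0098 Bond=0.5689
(1,0): Delta=-0.0513 Bond=2.5552
(1,1): Delta=-0.0038 Bond=0.2735
(2,0): Delta=-0.2007 Bond=8.8128
(2,1): Delta=-0.0294 Bond=1.8204
(2,2): Delta=0.0000 Bond=0.0000
(3,0): Delta=0.0000 Bond=4.1322
(3,1): Delta=-0.2300 Bond=12.1150
(3,2): Delta=0.0000 Bond=0.0000
(3,3): Delta=0.0000 Bond=0.0000
V0=0.0484

No-arbitrage ⇒ martingale measure with p* = (R−d)/(u−d) = 0.8182.
Terminal payoffs: V(4,0)=5.0000, V(4,1)=5.0000, V(4,2)=0.0000, V(4,3)=0.0000, V(4,4)=0.0000
  t=3,j=0: stock 32.5486 → up 41.9877 (V=5.0000), down 27.6663 (V=5.0000). Price 4.1322; hedge Δ=0.0000, bond B=4.1322.
  t=3,j=1: stock 49.3973 → up 63.7225 (V=0.0000), down 41.9877 (V=5.0000). Price 0.7513; hedge Δ=-0.2300, bond B=12.1150.
  t=3,j=2: stock 74.9677 → up 96.7083 (V=0.0000), down 63.7225 (V=0.0000). Price 0.0000; hedge Δ=0.0000, bond B=0.0000.
  t=3,j=3: stock 113.7745 → up 146.7691 (V=0.0000), down 96.7083 (V=0.0000). Price 0.0000; hedge Δ=0.0000, bond B=0.0000.
  t=2,j=0: stock 38.2925 → up 49.3973 (V=0.7513), down 32.5486 (V=4.1322). Price 1.1289; hedge Δ=-0.2007, bond B=8.8128.
  t=2,j=1: stock 58.1145 → up 74.9677 (V=0.0000), down 49.3973 (V=0.7513). Price 0.1129; hedge Δ=-0.0294, bond B=1.8204.
  t=2,j=2: stock 88.1973 → up 113.7745 (V=0.0000), down 74.9677 (V=0.0000). Price 0.0000; hedge Δ=0.0000, bond B=0.0000.
  t=1,j=0: stock 45.0500 → up 58.1145 (V=0.1129), down 38.2925 (V=1.1289). Price 0.2460; hedge Δ=-0.0513, bond B=2.5552.
  t=1,j=1: stock 68.3700 → up 88.1973 (V=0.0000), down 58.1145 (V=0.1129). Price 0.0170; hedge Δ=-0.0038, bond B=0.2735.
  t=0,j=0: stock 53.0000 → up 68.3700 (V=0.0170), down 45.0500 (V=0.2460). Price 0.0484; hedge Δ=-0.0098, bond B=0.5689.
Each (Δ,B) replicates both successor values, so the strategy is self-financing and V0 is arbitrage-free.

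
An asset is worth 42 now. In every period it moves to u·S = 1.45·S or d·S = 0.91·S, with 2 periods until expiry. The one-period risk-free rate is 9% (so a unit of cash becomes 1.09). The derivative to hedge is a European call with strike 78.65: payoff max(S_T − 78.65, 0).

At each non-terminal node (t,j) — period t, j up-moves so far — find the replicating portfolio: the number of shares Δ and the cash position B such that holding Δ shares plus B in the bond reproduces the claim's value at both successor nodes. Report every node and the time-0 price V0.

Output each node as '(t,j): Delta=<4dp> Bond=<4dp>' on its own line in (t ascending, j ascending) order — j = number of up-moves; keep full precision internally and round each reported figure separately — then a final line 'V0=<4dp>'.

(0,0): Delta=0.1302 Bond=-4.5648
(1,0): Delta=0.0000 Bond=0.0000
(1,1): Delta=0.2936 Bond=-14.9270
V0=0.9029

Under the risk-neutral measure, an up-move has probability p* = (R−d)/(u−d) = 0.3333 and values discount at R = 1.09.
Terminal values V(2,·): V(2,0)=0.0000, V(2,1)=0.0000, V(2,2)=9.6550
(1,0): S=38.2200. Δ = (V_up−V_dn)/(S_up−S_dn) = (0.0000−0.0000)/(55.4190−34.7802) = 0.0000. V = [p*·0.0000 + (1−p*)·0.0000]/1.09 = 0.0000. B = V − Δ·S = 0.0000.
(1,1): S=60.9000. Δ = (V_up−V_dn)/(S_up−S_dn) = (9.6550−0.0000)/(88.3050−55.4190) = 0.2936. V = [p*·9.6550 + (1−p*)·0.0000]/1.09 = 2.9526. B = V − Δ·S = -14.9270.
(0,0): S=42.0000. Δ = (V_up−V_dn)/(S_up−S_dn) = (2.9526−0.0000)/(60.9000−38.2200) = 0.1302. V = [p*·2.9526 + (1−p*)·0.0000]/1.09 = 0.9029. B = V − Δ·S = -4.5648.
The time-0 hedge costs 0.9029, which is the no-arbitrage price.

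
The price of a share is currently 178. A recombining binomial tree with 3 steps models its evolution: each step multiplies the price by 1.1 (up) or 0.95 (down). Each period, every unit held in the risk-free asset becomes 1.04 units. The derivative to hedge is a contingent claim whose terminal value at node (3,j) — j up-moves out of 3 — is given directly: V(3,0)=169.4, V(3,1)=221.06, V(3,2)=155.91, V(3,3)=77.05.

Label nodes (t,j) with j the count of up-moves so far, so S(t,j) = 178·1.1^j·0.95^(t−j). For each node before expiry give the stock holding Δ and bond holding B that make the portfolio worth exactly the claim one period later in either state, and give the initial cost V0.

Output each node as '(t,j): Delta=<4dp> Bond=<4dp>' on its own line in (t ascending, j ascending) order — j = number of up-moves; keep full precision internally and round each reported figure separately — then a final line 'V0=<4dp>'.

(0,0): Delta=-1.7797 Bond=457.6984
(1,0): Delta=-0.6985 Bond=293.1712
(1,1): Delta=-2.4022 Bond=597.8963
(2,0): Delta=2.1439 Bond=-151.7115
(2,1): Delta=-2.3350 Bond=609.3045
(2,2): Delta=-2.4410 Bond=630.1506
V0=140.9084

No-arbitrage ⇒ martingale measure with p* = (R−d)/(u−d) = 0.6000.
At expiry t=3: V(3,0)=169.4000, V(3,1)=221.0600, V(3,2)=155.9100, V(3,3)=77.0500
  t=2,j=0: stock 160.6450 → up 176.7095 (V=221.0600), down 152.6127 (V=169.4000). Price 192.6885; hedge Δ=2.1439, bond B=-151.7115.
  t=2,j=1: stock 186.0100 → up 204.6110 (V=155.9100), down 176.7095 (V=221.0600). Price 174.9712; hedge Δ=-2.3350, bond B=609.3045.
  t=2,j=2: stock 215.3800 → up 236.9180 (V=77.0500), down 204.6110 (V=155.9100). Price 104.4173; hedge Δ=-2.4410, bond B=630.1506.
  t=1,j=0: stock 169.1000 → up 186.0100 (V=174.9712), down 160.6450 (V=192.6885). Price 175.0558; hedge Δ=-0.6985, bond B=293.1712.
  t=1,j=1: stock 195.8000 → up 215.3800 (V=104.4173), down 186.0100 (V=174.9712). Price 127.5374; hedge Δ=-2.4022, bond B=597.8963.
  t=0,j=0: stock 178.0000 → up 195.8000 (V=127.5374), down 169.1000 (V=175.0558). Price 140.9084; hedge Δ=-1.7797, bond B=457.6984.
Each (Δ,B) replicates both successor values, so the strategy is self-financing and V0 is arbitrage-free.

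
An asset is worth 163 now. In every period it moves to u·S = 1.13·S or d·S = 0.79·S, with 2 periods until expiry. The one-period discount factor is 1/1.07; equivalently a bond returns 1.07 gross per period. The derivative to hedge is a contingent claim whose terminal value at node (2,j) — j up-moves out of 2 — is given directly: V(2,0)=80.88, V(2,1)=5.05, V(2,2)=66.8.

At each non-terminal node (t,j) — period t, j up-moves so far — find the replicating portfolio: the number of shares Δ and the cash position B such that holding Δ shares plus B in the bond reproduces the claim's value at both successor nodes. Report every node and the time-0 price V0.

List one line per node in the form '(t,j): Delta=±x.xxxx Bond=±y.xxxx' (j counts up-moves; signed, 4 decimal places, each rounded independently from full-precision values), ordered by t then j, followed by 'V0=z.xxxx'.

(0,0): Delta=0.6319 Bond=-59.9473
(1,0): Delta=-1.7320 Bond=240.2554
(1,1): Delta=0.9860 Bond=-129.3719
V0=43.0521

Since d<R<u, set p* = (R−d)/(u−d) = 0.8235; price each node as the discounted p*-expectation of its children.
At expiry t=2: V(2,0)=80.8800, V(2,1)=5.0500, V(2,2)=66.8000
  t=1,j=0: stock 128.7700 → up 145.5101 (V=5.0500), down 101.7283 (V=80.8800). Price 17.2259; hedge Δ=-1.7320, bond B=240.2554.
  t=1,j=1: stock 184.1900 → up 208.1347 (V=66.8000), down 145.5101 (V=5.0500). Price 52.2457; hedge Δ=0.9860, bond B=-129.3719.
  t=0,j=0: stock 163.0000 → up 184.1900 (V=52.2457), down 128.7700 (V=17.2259). Price 43.0521; hedge Δ=0.6319, bond B=-59.9473.
Self-financing check: at every node Δ·S+B equals the discounted successor values.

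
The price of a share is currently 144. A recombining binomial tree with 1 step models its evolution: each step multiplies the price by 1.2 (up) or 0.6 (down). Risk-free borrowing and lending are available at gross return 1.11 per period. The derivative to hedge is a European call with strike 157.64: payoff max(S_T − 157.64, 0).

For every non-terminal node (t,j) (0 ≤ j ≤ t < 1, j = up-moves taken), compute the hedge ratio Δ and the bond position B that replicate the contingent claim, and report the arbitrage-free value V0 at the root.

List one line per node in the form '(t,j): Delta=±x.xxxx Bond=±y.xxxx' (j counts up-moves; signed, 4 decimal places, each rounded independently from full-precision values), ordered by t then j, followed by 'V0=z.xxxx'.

Risk-neutral probability p* = (R−d)/(u−d) = (1.11−0.6)/(1.2−0.6) = 0.8500.
At expiry t=1: V(1,0)=0.0000, V(1,1)=15.1600
  t=0,j=0: stock 144.0000 → up 172.8000 (V=15.1600), down 86.4000 (V=0.0000). Price 11.6090; hedge Δ=0.1755, bond B=-13.6577.
The time-0 hedge costs 11.6090, which is the no-arbitrage price.

(0,0): Delta=0.1755 Bond=-13.6577
V0=11.6090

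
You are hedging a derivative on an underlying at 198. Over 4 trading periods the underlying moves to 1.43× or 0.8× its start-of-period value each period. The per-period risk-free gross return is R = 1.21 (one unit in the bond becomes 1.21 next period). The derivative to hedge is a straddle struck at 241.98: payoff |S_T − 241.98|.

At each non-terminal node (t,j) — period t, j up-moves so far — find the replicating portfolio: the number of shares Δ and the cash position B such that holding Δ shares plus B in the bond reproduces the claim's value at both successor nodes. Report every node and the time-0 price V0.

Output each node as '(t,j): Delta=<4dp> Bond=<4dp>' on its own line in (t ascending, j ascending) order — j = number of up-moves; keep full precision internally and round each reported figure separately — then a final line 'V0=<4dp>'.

(0,0): Delta=0.7663 Bond=-54.3565
(1,0): Delta=0.2898 Bond=9.7149
(1,1): Delta=0.9094 Bond=-106.2762
(2,0): Delta=-0.7689 Bond=145.9154
(2,1): Delta=0.6076 Bond=-60.2334
(2,2): Delta=1.0000 Bond=-165.2756
(3,0): Delta=-1.0000 Bond=199.9835
(3,1): Delta=-0.6996 Bond=163.9877
(3,2): Delta=1.0000 Bond=-199.9835
(3,3): Delta=1.0000 Bond=-199.9835
V0=97.3805

Under the risk-neutral measure, an up-move has probability p* = (R−d)/(u−d) = 0.6508 and values discount at R = 1.21.
Payoff layer (t=4): V(4,0)=160.8792, V(4,1)=97.0123, V(4,2)=17.1497, V(4,3)=221.2144, V(4,4)=585.9800
  t=3,j=0: stock 101.3760 → up 144.9677 (V=97.0123), down 81.1008 (V=160.8792). Price 98.6075; hedge Δ=-1.0000, bond B=199.9835.
  t=3,j=1: stock 181.2096 → up 259.1297 (V=17.1497), down 144.9677 (V=97.0123). Price 37.2217; hedge Δ=-0.6996, bond B=163.9877.
  t=3,j=2: stock 323.9122 → up 463.1944 (V=221.2144), down 259.1297 (V=17.1497). Price 123.9287; hedge Δ=1.0000, bond B=-199.9835.
  t=3,j=3: stock 578.9930 → up 827.9600 (V=585.9800), down 463.1944 (V=221.2144). Price 379.0095; hedge Δ=1.0000, bond B=-199.9835.
  t=2,j=0: stock 126.7200 → up 181.2096 (V=37.2217), down 101.3760 (V=98.6075). Price 48.4777; hedge Δ=-0.7689, bond B=145.9154.
  t=2,j=1: stock 226.5120 → up 323.9122 (V=123.9287), down 181.2096 (V=37.2217). Price 77.3967; hedge Δ=0.6076, bond B=-60.2334.
  t=2,j=2: stock 404.8902 → up 578.9930 (V=379.0095), down 323.9122 (V=123.9287). Price 239.6146; hedge Δ=1.0000, bond B=-165.2756.
  t=1,j=0: stock 158.4000 → up 226.5120 (V=77.3967), down 126.7200 (V=48.4777). Price 55.6182; hedge Δ=0.2898, bond B=9.7149.
  t=1,j=1: stock 283.1400 → up 404.8902 (V=239.6146), down 226.5120 (V=77.3967). Price 151.2125; hedge Δ=0.9094, bond B=-106.2762.
  t=0,j=0: stock 198.0000 → up 283.1400 (V=151.2125), down 158.4000 (V=55.6182). Price 97.3805; hedge Δ=0.7663, bond B=-54.3565.
Check: Δ(0,0)·S0 + B(0,0) = 97.3805 = V0.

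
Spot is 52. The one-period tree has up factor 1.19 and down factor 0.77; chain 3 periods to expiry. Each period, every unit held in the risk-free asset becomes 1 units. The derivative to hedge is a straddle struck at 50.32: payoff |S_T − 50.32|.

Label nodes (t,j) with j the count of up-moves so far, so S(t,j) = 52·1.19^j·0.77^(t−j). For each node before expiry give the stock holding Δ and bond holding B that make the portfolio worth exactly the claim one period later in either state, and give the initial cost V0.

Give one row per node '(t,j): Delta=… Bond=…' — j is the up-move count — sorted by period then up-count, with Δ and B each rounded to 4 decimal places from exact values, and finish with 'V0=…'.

(0,0): Delta=0.1388 Bond=8.5477
(1,0): Delta=-0.5844 Bond=37.5081
(1,1): Delta=0.5255 Bond=-15.3761
(2,0): Delta=-1.0000 Bond=50.3200
(2,1): Delta=-0.3623 Bond=26.9243
(2,2): Delta=1.0000 Bond=-50.3200
V0=15.7675

Under the risk-neutral measure, an up-move has probability p* = (R−d)/(u−d) = 0.5476 and values discount at R = 1.
Payoff layer (t=3): V(3,0)=26.5803, V(3,1)=13.6313, V(3,2)=6.3806, V(3,3)=37.3083
Node (2,0) S=30.8308: V=(p*·13.6313+(1−p*)·26.5803)/1=19.4892; Δ=(13.6313−26.5803)/(36.6887−23.7397)=-1.0000; B=V−Δ·S=50.3200
Node (2,1) S=47.6476: V=(p*·6.3806+(1−p*)·13.6313)/1=9.6607; Δ=(6.3806−13.6313)/(56.7006−36.6887)=-0.3623; B=V−Δ·S=26.9243
Node (2,2) S=73.6372: V=(p*·37.3083+(1−p*)·6.3806)/1=23.3172; Δ=(37.3083−6.3806)/(87.6283−56.7006)=1.0000; B=V−Δ·S=-50.3200
Node (1,0) S=40.0400: V=(p*·9.6607+(1−p*)·19.4892)/1=14.1069; Δ=(9.6607−19.4892)/(47.6476−30.8308)=-0.5844; B=V−Δ·S=37.5081
Node (1,1) S=61.8800: V=(p*·23.3172+(1−p*)·9.6607)/1=17.1393; Δ=(23.3172−9.6607)/(73.6372−47.6476)=0.5255; B=V−Δ·S=-15.3761
Node (0,0) S=52.0000: V=(p*·17.1393+(1−p*)·14.1069)/1=15.7675; Δ=(17.1393−14.1069)/(61.8800−40.0400)=0.1388; B=V−Δ·S=8.5477
Each (Δ,B) replicates both successor values, so the strategy is self-financing and V0 is arbitrage-free.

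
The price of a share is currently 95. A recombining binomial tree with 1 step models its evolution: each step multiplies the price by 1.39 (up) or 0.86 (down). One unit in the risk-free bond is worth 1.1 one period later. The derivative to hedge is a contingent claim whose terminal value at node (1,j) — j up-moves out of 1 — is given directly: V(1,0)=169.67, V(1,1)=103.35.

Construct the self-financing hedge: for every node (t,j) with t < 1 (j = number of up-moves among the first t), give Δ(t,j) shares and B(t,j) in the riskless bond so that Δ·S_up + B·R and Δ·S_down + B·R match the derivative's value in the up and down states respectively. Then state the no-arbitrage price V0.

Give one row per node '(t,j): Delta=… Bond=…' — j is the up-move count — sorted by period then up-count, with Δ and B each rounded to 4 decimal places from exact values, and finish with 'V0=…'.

Since d<R<u, set p* = (R−d)/(u−d) = 0.4528; price each node as the discounted p*-expectation of its children.
Payoff layer (t=1): V(1,0)=169.6700, V(1,1)=103.3500
(0,0): S=95.0000. Δ = (V_up−V_dn)/(S_up−S_dn) = (103.3500−169.6700)/(132.0500−81.7000) = -1.3172. V = [p*·103.3500 + (1−p*)·169.6700]/1.1 = 126.9439. B = V − Δ·S = 252.0760.
Self-financing check: at every node Δ·S+B equals the discounted successor values.

(0,0): Delta=-1.3172 Bond=252.0760
V0=126.9439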